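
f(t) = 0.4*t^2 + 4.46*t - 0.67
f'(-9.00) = -2.74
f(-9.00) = -8.41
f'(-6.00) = -0.34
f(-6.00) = -13.03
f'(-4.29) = 1.03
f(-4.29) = -12.44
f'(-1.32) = 3.40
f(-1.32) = -5.86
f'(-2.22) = 2.68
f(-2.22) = -8.60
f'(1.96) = 6.03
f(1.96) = 9.61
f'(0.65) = 4.98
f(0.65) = 2.40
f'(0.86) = 5.15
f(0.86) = 3.46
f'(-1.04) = 3.63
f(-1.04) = -4.88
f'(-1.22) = 3.48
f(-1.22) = -5.52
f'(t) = 0.8*t + 4.46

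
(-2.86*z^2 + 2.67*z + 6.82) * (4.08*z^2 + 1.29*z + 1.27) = -11.6688*z^4 + 7.2042*z^3 + 27.6377*z^2 + 12.1887*z + 8.6614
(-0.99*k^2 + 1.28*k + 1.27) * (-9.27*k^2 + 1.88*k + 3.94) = 9.1773*k^4 - 13.7268*k^3 - 13.2671*k^2 + 7.4308*k + 5.0038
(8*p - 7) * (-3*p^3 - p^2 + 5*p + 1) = -24*p^4 + 13*p^3 + 47*p^2 - 27*p - 7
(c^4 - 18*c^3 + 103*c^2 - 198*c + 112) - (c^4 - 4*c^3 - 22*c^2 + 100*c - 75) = -14*c^3 + 125*c^2 - 298*c + 187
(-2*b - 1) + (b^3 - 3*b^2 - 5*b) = b^3 - 3*b^2 - 7*b - 1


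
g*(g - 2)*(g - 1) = g^3 - 3*g^2 + 2*g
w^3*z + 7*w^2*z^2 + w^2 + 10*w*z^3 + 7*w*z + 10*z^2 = (w + 2*z)*(w + 5*z)*(w*z + 1)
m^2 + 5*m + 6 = (m + 2)*(m + 3)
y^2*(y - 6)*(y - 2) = y^4 - 8*y^3 + 12*y^2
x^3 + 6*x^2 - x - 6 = (x - 1)*(x + 1)*(x + 6)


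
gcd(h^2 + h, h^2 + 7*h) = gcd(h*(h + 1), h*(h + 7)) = h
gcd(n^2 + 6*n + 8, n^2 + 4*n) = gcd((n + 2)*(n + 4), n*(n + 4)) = n + 4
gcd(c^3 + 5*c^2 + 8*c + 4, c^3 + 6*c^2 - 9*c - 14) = c + 1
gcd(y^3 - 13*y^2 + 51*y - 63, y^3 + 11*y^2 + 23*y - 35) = 1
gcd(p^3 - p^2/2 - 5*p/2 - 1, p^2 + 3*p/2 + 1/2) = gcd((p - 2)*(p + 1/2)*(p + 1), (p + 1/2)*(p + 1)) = p^2 + 3*p/2 + 1/2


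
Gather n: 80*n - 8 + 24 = 80*n + 16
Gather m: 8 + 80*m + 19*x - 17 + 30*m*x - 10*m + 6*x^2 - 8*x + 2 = m*(30*x + 70) + 6*x^2 + 11*x - 7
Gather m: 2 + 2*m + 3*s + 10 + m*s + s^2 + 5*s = m*(s + 2) + s^2 + 8*s + 12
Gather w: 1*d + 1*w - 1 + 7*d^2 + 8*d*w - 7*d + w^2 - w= 7*d^2 + 8*d*w - 6*d + w^2 - 1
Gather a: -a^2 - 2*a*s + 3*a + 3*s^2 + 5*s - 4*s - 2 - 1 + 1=-a^2 + a*(3 - 2*s) + 3*s^2 + s - 2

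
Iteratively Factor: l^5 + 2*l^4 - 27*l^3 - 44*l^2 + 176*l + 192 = (l - 3)*(l^4 + 5*l^3 - 12*l^2 - 80*l - 64) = (l - 4)*(l - 3)*(l^3 + 9*l^2 + 24*l + 16) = (l - 4)*(l - 3)*(l + 1)*(l^2 + 8*l + 16) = (l - 4)*(l - 3)*(l + 1)*(l + 4)*(l + 4)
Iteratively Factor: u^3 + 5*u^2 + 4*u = (u + 4)*(u^2 + u) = u*(u + 4)*(u + 1)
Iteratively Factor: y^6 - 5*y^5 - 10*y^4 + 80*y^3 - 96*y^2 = (y - 4)*(y^5 - y^4 - 14*y^3 + 24*y^2) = (y - 4)*(y - 2)*(y^4 + y^3 - 12*y^2) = (y - 4)*(y - 3)*(y - 2)*(y^3 + 4*y^2) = y*(y - 4)*(y - 3)*(y - 2)*(y^2 + 4*y) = y^2*(y - 4)*(y - 3)*(y - 2)*(y + 4)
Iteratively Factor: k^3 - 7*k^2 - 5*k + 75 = (k - 5)*(k^2 - 2*k - 15) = (k - 5)^2*(k + 3)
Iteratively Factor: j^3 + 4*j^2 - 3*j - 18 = (j - 2)*(j^2 + 6*j + 9) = (j - 2)*(j + 3)*(j + 3)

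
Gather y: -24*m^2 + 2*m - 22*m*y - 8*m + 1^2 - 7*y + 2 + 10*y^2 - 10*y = -24*m^2 - 6*m + 10*y^2 + y*(-22*m - 17) + 3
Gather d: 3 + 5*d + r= 5*d + r + 3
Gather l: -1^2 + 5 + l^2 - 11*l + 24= l^2 - 11*l + 28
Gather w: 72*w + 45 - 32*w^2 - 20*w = -32*w^2 + 52*w + 45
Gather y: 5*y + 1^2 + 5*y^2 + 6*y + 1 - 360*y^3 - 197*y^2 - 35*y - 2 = -360*y^3 - 192*y^2 - 24*y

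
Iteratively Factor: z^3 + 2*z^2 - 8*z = (z - 2)*(z^2 + 4*z) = z*(z - 2)*(z + 4)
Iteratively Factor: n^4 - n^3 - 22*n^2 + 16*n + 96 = (n - 3)*(n^3 + 2*n^2 - 16*n - 32) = (n - 3)*(n + 2)*(n^2 - 16) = (n - 4)*(n - 3)*(n + 2)*(n + 4)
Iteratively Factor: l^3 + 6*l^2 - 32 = (l + 4)*(l^2 + 2*l - 8) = (l + 4)^2*(l - 2)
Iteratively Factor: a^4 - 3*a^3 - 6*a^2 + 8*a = (a - 4)*(a^3 + a^2 - 2*a) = a*(a - 4)*(a^2 + a - 2) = a*(a - 4)*(a + 2)*(a - 1)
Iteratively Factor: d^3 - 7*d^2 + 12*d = (d - 4)*(d^2 - 3*d) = d*(d - 4)*(d - 3)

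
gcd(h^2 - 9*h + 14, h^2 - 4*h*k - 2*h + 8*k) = h - 2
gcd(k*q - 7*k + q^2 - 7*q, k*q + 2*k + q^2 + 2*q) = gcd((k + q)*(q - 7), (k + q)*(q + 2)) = k + q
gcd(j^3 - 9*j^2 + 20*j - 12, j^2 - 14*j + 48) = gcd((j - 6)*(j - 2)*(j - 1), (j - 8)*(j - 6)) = j - 6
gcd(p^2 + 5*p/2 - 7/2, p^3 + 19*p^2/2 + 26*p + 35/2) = p + 7/2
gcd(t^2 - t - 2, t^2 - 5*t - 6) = t + 1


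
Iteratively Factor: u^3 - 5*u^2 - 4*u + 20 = (u - 2)*(u^2 - 3*u - 10) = (u - 5)*(u - 2)*(u + 2)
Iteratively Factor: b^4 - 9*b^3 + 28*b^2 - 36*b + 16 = (b - 1)*(b^3 - 8*b^2 + 20*b - 16) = (b - 4)*(b - 1)*(b^2 - 4*b + 4) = (b - 4)*(b - 2)*(b - 1)*(b - 2)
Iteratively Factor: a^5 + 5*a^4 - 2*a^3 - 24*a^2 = (a)*(a^4 + 5*a^3 - 2*a^2 - 24*a) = a*(a + 3)*(a^3 + 2*a^2 - 8*a) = a*(a + 3)*(a + 4)*(a^2 - 2*a) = a*(a - 2)*(a + 3)*(a + 4)*(a)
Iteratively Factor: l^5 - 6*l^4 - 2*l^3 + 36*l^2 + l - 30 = (l + 2)*(l^4 - 8*l^3 + 14*l^2 + 8*l - 15) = (l - 3)*(l + 2)*(l^3 - 5*l^2 - l + 5) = (l - 5)*(l - 3)*(l + 2)*(l^2 - 1) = (l - 5)*(l - 3)*(l + 1)*(l + 2)*(l - 1)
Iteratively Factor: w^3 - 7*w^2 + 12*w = (w)*(w^2 - 7*w + 12) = w*(w - 4)*(w - 3)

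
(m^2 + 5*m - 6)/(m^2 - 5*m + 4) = (m + 6)/(m - 4)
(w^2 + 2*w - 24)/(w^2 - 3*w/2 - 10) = 2*(w + 6)/(2*w + 5)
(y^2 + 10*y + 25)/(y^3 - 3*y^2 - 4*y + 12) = (y^2 + 10*y + 25)/(y^3 - 3*y^2 - 4*y + 12)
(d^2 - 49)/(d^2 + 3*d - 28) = (d - 7)/(d - 4)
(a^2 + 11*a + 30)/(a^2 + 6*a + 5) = (a + 6)/(a + 1)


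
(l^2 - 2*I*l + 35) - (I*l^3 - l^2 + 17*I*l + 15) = -I*l^3 + 2*l^2 - 19*I*l + 20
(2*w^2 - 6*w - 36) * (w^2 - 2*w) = 2*w^4 - 10*w^3 - 24*w^2 + 72*w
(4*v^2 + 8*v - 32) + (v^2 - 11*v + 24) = 5*v^2 - 3*v - 8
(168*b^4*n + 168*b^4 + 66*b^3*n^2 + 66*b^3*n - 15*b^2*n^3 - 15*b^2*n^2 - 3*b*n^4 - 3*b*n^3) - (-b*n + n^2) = 168*b^4*n + 168*b^4 + 66*b^3*n^2 + 66*b^3*n - 15*b^2*n^3 - 15*b^2*n^2 - 3*b*n^4 - 3*b*n^3 + b*n - n^2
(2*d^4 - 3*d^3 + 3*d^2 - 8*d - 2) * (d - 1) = 2*d^5 - 5*d^4 + 6*d^3 - 11*d^2 + 6*d + 2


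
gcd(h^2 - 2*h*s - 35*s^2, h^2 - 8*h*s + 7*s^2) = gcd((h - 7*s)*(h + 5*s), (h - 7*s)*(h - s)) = -h + 7*s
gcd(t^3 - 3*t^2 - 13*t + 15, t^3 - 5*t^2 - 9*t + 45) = t^2 - 2*t - 15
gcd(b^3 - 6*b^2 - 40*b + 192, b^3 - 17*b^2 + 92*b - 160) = b^2 - 12*b + 32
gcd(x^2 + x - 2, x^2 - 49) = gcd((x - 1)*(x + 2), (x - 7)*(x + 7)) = 1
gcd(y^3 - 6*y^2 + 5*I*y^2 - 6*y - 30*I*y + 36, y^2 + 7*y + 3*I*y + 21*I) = y + 3*I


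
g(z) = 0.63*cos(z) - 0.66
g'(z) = -0.63*sin(z)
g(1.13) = -0.39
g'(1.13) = -0.57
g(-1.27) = -0.47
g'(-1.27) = 0.60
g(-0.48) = -0.10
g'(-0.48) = 0.29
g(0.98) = -0.31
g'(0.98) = -0.52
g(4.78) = -0.62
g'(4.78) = 0.63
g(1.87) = -0.85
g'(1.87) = -0.60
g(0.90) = -0.27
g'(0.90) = -0.49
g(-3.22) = -1.29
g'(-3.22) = -0.05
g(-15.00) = -1.14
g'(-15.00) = 0.41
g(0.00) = -0.03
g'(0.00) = 0.00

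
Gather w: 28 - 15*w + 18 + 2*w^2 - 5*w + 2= 2*w^2 - 20*w + 48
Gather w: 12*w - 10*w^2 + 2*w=-10*w^2 + 14*w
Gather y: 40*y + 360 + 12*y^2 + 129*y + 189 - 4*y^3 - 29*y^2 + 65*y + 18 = -4*y^3 - 17*y^2 + 234*y + 567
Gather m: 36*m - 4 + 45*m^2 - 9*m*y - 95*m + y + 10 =45*m^2 + m*(-9*y - 59) + y + 6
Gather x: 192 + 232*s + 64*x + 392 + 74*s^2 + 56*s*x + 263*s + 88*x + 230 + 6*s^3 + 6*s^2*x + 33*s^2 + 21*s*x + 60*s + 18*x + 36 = 6*s^3 + 107*s^2 + 555*s + x*(6*s^2 + 77*s + 170) + 850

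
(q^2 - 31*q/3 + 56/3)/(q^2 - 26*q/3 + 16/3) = (3*q - 7)/(3*q - 2)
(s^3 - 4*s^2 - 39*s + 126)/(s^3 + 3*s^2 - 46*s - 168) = (s - 3)/(s + 4)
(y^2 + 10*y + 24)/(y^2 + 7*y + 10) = (y^2 + 10*y + 24)/(y^2 + 7*y + 10)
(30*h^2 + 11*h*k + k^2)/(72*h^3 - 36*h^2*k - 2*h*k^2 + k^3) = (5*h + k)/(12*h^2 - 8*h*k + k^2)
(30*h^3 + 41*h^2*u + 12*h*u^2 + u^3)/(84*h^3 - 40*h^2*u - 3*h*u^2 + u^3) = (5*h^2 + 6*h*u + u^2)/(14*h^2 - 9*h*u + u^2)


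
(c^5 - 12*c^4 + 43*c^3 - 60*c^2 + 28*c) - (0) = c^5 - 12*c^4 + 43*c^3 - 60*c^2 + 28*c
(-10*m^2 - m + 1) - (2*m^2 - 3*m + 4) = -12*m^2 + 2*m - 3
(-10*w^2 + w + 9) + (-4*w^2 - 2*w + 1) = -14*w^2 - w + 10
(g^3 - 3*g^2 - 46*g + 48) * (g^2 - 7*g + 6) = g^5 - 10*g^4 - 19*g^3 + 352*g^2 - 612*g + 288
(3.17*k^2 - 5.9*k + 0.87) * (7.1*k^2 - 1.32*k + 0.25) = 22.507*k^4 - 46.0744*k^3 + 14.7575*k^2 - 2.6234*k + 0.2175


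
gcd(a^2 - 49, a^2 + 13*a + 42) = a + 7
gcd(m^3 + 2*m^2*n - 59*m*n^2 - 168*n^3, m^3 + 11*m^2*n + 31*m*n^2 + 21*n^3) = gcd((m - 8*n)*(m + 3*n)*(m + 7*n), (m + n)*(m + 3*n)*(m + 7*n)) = m^2 + 10*m*n + 21*n^2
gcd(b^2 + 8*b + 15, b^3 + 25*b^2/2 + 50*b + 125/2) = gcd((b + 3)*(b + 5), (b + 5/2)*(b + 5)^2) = b + 5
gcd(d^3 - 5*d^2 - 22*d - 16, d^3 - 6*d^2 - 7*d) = d + 1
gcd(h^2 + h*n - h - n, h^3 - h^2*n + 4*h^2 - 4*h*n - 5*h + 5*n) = h - 1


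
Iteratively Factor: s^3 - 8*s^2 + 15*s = (s)*(s^2 - 8*s + 15) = s*(s - 3)*(s - 5)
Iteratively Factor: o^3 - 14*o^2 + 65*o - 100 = (o - 5)*(o^2 - 9*o + 20) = (o - 5)*(o - 4)*(o - 5)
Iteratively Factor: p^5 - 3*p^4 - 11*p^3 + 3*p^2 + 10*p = (p + 2)*(p^4 - 5*p^3 - p^2 + 5*p) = (p - 5)*(p + 2)*(p^3 - p) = (p - 5)*(p - 1)*(p + 2)*(p^2 + p) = p*(p - 5)*(p - 1)*(p + 2)*(p + 1)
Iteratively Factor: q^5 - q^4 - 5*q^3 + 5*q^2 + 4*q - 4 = (q - 1)*(q^4 - 5*q^2 + 4) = (q - 1)*(q + 2)*(q^3 - 2*q^2 - q + 2) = (q - 1)^2*(q + 2)*(q^2 - q - 2) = (q - 1)^2*(q + 1)*(q + 2)*(q - 2)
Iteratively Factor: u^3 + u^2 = (u)*(u^2 + u) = u^2*(u + 1)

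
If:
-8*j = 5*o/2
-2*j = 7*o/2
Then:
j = 0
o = 0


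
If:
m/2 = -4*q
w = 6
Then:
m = -8*q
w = 6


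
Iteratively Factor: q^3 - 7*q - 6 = (q + 1)*(q^2 - q - 6) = (q - 3)*(q + 1)*(q + 2)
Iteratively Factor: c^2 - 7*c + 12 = (c - 4)*(c - 3)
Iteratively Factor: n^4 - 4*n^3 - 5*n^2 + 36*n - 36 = (n - 3)*(n^3 - n^2 - 8*n + 12) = (n - 3)*(n + 3)*(n^2 - 4*n + 4) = (n - 3)*(n - 2)*(n + 3)*(n - 2)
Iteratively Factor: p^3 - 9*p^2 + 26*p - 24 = (p - 4)*(p^2 - 5*p + 6) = (p - 4)*(p - 3)*(p - 2)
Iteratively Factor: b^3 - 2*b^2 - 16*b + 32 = (b - 2)*(b^2 - 16) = (b - 2)*(b + 4)*(b - 4)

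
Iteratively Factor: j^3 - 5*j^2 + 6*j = (j - 3)*(j^2 - 2*j) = (j - 3)*(j - 2)*(j)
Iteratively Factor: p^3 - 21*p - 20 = (p - 5)*(p^2 + 5*p + 4) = (p - 5)*(p + 4)*(p + 1)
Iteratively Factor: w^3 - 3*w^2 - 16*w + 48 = (w - 3)*(w^2 - 16) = (w - 3)*(w + 4)*(w - 4)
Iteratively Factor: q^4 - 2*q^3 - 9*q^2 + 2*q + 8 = (q - 1)*(q^3 - q^2 - 10*q - 8) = (q - 1)*(q + 1)*(q^2 - 2*q - 8) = (q - 4)*(q - 1)*(q + 1)*(q + 2)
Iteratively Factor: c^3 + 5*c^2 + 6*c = (c + 2)*(c^2 + 3*c) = c*(c + 2)*(c + 3)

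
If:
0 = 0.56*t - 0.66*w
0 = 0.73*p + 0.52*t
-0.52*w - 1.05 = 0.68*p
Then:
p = -17.32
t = 24.32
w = 20.64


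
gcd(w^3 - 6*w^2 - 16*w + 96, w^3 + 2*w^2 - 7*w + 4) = w + 4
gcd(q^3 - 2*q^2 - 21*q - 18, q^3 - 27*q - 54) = q^2 - 3*q - 18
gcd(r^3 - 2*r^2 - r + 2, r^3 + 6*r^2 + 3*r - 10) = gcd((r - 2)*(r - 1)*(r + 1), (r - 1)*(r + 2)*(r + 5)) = r - 1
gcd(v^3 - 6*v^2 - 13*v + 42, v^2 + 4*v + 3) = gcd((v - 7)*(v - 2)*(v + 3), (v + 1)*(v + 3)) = v + 3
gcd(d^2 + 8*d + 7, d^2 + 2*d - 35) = d + 7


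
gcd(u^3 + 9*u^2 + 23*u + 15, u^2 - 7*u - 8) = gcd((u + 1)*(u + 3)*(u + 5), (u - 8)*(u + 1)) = u + 1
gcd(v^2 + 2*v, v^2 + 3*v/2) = v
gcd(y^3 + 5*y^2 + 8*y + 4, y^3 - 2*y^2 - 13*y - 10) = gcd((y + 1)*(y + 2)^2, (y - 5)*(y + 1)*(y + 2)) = y^2 + 3*y + 2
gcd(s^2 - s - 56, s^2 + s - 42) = s + 7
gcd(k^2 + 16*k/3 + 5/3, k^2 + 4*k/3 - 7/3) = 1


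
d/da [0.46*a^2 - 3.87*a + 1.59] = 0.92*a - 3.87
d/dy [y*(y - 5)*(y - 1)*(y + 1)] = 4*y^3 - 15*y^2 - 2*y + 5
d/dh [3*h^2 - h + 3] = 6*h - 1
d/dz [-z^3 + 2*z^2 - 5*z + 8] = -3*z^2 + 4*z - 5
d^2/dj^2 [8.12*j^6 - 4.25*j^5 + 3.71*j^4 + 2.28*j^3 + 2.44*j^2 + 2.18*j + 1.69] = 243.6*j^4 - 85.0*j^3 + 44.52*j^2 + 13.68*j + 4.88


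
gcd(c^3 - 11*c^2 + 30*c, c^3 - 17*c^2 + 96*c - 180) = c^2 - 11*c + 30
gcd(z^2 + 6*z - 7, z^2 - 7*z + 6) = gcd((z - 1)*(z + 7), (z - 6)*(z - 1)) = z - 1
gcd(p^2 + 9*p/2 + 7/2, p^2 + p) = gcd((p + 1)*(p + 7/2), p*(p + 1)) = p + 1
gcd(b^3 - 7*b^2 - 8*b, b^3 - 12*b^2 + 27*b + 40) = b^2 - 7*b - 8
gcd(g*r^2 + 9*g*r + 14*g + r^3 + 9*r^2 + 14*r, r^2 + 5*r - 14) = r + 7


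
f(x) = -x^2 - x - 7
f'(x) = -2*x - 1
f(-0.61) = -6.76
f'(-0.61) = 0.22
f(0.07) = -7.07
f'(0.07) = -1.14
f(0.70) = -8.19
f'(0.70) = -2.40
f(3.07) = -19.49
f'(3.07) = -7.14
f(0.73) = -8.26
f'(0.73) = -2.46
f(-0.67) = -6.78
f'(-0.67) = 0.34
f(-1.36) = -7.49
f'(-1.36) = 1.72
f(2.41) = -15.22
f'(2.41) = -5.82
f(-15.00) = -217.00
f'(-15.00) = 29.00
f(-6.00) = -37.00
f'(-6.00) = 11.00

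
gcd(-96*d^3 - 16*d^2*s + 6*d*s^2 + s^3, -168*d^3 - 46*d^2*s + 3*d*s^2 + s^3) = 24*d^2 + 10*d*s + s^2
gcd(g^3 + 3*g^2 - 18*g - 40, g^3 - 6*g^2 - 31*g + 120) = g + 5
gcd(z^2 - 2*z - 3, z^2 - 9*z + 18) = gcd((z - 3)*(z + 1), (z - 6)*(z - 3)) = z - 3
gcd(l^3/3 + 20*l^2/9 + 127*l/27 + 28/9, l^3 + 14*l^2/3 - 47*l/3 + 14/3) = 1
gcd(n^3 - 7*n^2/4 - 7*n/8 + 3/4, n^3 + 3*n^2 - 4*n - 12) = n - 2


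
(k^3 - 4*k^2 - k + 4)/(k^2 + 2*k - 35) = (k^3 - 4*k^2 - k + 4)/(k^2 + 2*k - 35)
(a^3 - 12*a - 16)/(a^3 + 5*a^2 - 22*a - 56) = (a + 2)/(a + 7)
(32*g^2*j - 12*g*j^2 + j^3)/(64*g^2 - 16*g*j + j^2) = j*(4*g - j)/(8*g - j)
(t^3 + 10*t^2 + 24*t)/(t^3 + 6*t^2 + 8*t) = (t + 6)/(t + 2)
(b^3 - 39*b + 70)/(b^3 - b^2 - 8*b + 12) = (b^2 + 2*b - 35)/(b^2 + b - 6)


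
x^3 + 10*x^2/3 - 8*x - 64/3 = (x - 8/3)*(x + 2)*(x + 4)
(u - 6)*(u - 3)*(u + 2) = u^3 - 7*u^2 + 36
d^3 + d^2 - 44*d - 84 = (d - 7)*(d + 2)*(d + 6)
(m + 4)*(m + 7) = m^2 + 11*m + 28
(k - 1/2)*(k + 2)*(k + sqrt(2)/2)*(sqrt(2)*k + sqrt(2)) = sqrt(2)*k^4 + k^3 + 5*sqrt(2)*k^3/2 + sqrt(2)*k^2/2 + 5*k^2/2 - sqrt(2)*k + k/2 - 1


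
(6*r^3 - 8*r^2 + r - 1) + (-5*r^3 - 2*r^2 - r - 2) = r^3 - 10*r^2 - 3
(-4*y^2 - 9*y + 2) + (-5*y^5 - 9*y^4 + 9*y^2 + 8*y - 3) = -5*y^5 - 9*y^4 + 5*y^2 - y - 1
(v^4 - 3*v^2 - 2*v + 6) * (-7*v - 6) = -7*v^5 - 6*v^4 + 21*v^3 + 32*v^2 - 30*v - 36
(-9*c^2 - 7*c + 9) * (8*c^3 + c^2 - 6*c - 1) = -72*c^5 - 65*c^4 + 119*c^3 + 60*c^2 - 47*c - 9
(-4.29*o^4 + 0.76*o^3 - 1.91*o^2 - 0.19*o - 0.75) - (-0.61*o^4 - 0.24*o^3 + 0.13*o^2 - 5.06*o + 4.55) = -3.68*o^4 + 1.0*o^3 - 2.04*o^2 + 4.87*o - 5.3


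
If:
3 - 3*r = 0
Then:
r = 1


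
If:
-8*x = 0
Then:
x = 0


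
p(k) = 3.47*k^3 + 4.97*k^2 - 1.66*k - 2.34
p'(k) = 10.41*k^2 + 9.94*k - 1.66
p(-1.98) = -6.50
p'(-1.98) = 19.47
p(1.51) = 18.43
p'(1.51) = 37.09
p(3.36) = 179.82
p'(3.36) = 149.26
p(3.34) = 176.85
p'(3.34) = 147.67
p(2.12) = 49.54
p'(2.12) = 66.20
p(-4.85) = -273.25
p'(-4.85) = 195.00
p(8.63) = 2583.78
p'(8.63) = 859.43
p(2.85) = 113.63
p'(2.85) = 111.22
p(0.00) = -2.34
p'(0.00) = -1.66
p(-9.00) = -2114.46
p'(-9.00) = 752.09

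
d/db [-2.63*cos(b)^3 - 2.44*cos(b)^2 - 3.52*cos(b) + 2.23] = (7.89*cos(b)^2 + 4.88*cos(b) + 3.52)*sin(b)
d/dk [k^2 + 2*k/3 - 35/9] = 2*k + 2/3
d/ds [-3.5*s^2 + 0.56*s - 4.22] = 0.56 - 7.0*s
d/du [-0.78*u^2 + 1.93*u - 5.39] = 1.93 - 1.56*u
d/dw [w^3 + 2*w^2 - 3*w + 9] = 3*w^2 + 4*w - 3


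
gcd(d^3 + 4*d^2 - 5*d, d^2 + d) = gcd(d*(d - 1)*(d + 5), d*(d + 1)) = d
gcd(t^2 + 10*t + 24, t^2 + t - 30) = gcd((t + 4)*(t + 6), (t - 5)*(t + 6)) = t + 6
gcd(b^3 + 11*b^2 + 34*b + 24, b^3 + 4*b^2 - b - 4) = b^2 + 5*b + 4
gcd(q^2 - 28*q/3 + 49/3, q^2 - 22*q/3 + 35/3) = q - 7/3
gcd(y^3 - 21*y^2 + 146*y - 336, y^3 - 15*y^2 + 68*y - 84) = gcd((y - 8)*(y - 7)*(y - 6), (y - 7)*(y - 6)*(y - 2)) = y^2 - 13*y + 42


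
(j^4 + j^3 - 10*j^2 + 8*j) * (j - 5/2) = j^5 - 3*j^4/2 - 25*j^3/2 + 33*j^2 - 20*j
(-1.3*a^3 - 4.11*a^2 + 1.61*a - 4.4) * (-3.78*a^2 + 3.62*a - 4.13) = 4.914*a^5 + 10.8298*a^4 - 15.595*a^3 + 39.4345*a^2 - 22.5773*a + 18.172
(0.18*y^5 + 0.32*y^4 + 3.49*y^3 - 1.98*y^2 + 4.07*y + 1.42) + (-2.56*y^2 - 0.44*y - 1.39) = 0.18*y^5 + 0.32*y^4 + 3.49*y^3 - 4.54*y^2 + 3.63*y + 0.03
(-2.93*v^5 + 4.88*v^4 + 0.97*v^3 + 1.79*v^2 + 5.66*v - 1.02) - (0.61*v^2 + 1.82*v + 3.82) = -2.93*v^5 + 4.88*v^4 + 0.97*v^3 + 1.18*v^2 + 3.84*v - 4.84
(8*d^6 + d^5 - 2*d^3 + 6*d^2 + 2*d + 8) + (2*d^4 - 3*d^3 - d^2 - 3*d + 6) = 8*d^6 + d^5 + 2*d^4 - 5*d^3 + 5*d^2 - d + 14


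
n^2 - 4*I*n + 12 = (n - 6*I)*(n + 2*I)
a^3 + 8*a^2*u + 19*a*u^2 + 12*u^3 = (a + u)*(a + 3*u)*(a + 4*u)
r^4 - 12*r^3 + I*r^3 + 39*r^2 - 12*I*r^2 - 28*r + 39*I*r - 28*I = (r - 7)*(r - 4)*(r - 1)*(r + I)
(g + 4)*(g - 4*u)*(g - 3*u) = g^3 - 7*g^2*u + 4*g^2 + 12*g*u^2 - 28*g*u + 48*u^2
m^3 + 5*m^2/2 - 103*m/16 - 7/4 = (m - 7/4)*(m + 1/4)*(m + 4)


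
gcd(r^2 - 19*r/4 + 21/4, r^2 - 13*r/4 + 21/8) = r - 7/4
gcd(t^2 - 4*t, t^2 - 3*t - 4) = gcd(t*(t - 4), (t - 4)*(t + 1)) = t - 4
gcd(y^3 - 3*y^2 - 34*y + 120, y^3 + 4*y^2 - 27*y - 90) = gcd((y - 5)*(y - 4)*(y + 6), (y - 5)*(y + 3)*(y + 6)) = y^2 + y - 30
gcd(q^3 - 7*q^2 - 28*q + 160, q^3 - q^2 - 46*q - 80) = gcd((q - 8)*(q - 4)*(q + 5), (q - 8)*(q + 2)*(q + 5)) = q^2 - 3*q - 40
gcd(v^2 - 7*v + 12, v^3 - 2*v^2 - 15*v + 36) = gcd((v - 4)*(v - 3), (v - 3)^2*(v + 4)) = v - 3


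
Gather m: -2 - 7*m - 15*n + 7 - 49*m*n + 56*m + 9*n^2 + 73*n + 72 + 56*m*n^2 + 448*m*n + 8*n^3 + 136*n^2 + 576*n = m*(56*n^2 + 399*n + 49) + 8*n^3 + 145*n^2 + 634*n + 77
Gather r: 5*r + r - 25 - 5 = 6*r - 30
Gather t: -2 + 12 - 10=0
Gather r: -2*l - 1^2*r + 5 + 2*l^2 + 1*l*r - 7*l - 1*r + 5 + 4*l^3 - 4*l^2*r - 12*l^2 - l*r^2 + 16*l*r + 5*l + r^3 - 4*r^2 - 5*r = 4*l^3 - 10*l^2 - 4*l + r^3 + r^2*(-l - 4) + r*(-4*l^2 + 17*l - 7) + 10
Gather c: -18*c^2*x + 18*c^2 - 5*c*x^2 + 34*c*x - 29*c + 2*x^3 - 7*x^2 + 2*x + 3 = c^2*(18 - 18*x) + c*(-5*x^2 + 34*x - 29) + 2*x^3 - 7*x^2 + 2*x + 3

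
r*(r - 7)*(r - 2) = r^3 - 9*r^2 + 14*r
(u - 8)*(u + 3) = u^2 - 5*u - 24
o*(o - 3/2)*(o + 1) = o^3 - o^2/2 - 3*o/2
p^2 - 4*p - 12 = (p - 6)*(p + 2)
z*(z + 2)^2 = z^3 + 4*z^2 + 4*z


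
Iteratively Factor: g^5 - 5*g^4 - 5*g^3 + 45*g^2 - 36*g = (g + 3)*(g^4 - 8*g^3 + 19*g^2 - 12*g) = (g - 1)*(g + 3)*(g^3 - 7*g^2 + 12*g) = (g - 3)*(g - 1)*(g + 3)*(g^2 - 4*g) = g*(g - 3)*(g - 1)*(g + 3)*(g - 4)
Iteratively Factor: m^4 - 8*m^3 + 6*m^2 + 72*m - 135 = (m + 3)*(m^3 - 11*m^2 + 39*m - 45) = (m - 5)*(m + 3)*(m^2 - 6*m + 9) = (m - 5)*(m - 3)*(m + 3)*(m - 3)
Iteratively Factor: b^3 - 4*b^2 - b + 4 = (b - 4)*(b^2 - 1) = (b - 4)*(b + 1)*(b - 1)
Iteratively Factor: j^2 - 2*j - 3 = (j + 1)*(j - 3)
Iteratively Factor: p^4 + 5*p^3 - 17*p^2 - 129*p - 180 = (p + 3)*(p^3 + 2*p^2 - 23*p - 60) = (p - 5)*(p + 3)*(p^2 + 7*p + 12) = (p - 5)*(p + 3)*(p + 4)*(p + 3)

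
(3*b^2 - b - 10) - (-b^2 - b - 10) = 4*b^2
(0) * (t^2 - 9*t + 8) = 0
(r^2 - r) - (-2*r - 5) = r^2 + r + 5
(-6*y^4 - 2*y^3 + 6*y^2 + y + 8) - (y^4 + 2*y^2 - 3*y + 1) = -7*y^4 - 2*y^3 + 4*y^2 + 4*y + 7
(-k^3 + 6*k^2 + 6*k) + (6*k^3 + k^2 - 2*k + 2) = 5*k^3 + 7*k^2 + 4*k + 2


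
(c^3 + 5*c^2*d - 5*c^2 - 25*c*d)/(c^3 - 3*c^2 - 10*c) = (c + 5*d)/(c + 2)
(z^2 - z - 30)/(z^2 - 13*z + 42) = (z + 5)/(z - 7)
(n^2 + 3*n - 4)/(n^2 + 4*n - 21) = (n^2 + 3*n - 4)/(n^2 + 4*n - 21)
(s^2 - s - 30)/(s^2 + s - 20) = (s - 6)/(s - 4)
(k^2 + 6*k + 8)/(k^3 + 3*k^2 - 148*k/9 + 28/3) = 9*(k^2 + 6*k + 8)/(9*k^3 + 27*k^2 - 148*k + 84)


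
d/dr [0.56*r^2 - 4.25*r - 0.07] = 1.12*r - 4.25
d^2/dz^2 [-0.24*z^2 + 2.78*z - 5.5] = -0.480000000000000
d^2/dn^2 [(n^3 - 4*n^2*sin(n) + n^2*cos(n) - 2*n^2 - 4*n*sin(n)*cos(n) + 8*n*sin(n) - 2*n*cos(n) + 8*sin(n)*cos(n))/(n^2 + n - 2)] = (4*n^6*sin(n) - n^6*cos(n) + 8*n^5*sin(2*n) - 34*n^4*sin(n) - 17*n^4*cos(n) + 8*n^4*cos(2*n) + 34*n^3*sin(n) - 60*n^3*sin(2*n) - 24*n^3*cos(2*n) + 10*n^3 + 12*n^2*sin(n) + 40*n^2*sin(2*n) + 48*n^2*cos(n) - 48*n^2*cos(2*n) - 36*n^2 + 40*n*sin(n) + 96*n*sin(2*n) - 112*n*cos(n) + 64*n*cos(2*n) + 24*n + 16*sin(n) - 48*sin(2*n) + 64*cos(n) - 16)/(n^6 + 3*n^5 - 3*n^4 - 11*n^3 + 6*n^2 + 12*n - 8)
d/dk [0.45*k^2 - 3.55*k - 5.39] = 0.9*k - 3.55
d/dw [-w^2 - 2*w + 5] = -2*w - 2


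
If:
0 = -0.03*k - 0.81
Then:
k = -27.00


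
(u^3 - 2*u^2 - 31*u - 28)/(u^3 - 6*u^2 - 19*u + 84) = (u + 1)/(u - 3)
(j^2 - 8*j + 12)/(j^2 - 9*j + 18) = (j - 2)/(j - 3)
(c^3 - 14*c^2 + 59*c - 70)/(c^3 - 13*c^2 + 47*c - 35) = (c - 2)/(c - 1)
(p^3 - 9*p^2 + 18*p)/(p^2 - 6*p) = p - 3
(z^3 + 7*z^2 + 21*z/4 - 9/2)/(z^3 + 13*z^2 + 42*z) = (z^2 + z - 3/4)/(z*(z + 7))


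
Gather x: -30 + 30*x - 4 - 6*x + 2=24*x - 32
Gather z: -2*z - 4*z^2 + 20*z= -4*z^2 + 18*z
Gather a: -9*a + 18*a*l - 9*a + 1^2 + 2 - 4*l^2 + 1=a*(18*l - 18) - 4*l^2 + 4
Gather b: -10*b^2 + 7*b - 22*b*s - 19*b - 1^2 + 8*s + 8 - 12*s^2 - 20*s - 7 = -10*b^2 + b*(-22*s - 12) - 12*s^2 - 12*s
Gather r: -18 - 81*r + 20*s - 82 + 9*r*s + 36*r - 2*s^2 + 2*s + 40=r*(9*s - 45) - 2*s^2 + 22*s - 60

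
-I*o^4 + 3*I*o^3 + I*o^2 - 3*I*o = o*(o - 3)*(o - 1)*(-I*o - I)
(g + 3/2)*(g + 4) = g^2 + 11*g/2 + 6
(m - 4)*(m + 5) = m^2 + m - 20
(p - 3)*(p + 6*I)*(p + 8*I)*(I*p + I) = I*p^4 - 14*p^3 - 2*I*p^3 + 28*p^2 - 51*I*p^2 + 42*p + 96*I*p + 144*I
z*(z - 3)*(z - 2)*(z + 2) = z^4 - 3*z^3 - 4*z^2 + 12*z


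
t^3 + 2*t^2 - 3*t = t*(t - 1)*(t + 3)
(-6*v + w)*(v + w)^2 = -6*v^3 - 11*v^2*w - 4*v*w^2 + w^3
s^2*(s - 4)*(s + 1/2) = s^4 - 7*s^3/2 - 2*s^2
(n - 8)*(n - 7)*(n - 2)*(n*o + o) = n^4*o - 16*n^3*o + 69*n^2*o - 26*n*o - 112*o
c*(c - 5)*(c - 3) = c^3 - 8*c^2 + 15*c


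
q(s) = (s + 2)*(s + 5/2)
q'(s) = 2*s + 9/2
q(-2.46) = -0.02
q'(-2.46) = -0.42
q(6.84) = 82.57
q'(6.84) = 18.18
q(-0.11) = 4.52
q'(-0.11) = 4.28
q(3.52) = 33.23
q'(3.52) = 11.54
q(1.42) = 13.41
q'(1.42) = 7.34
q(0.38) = 6.85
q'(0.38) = 5.26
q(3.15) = 29.10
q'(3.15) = 10.80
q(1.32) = 12.68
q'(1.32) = 7.14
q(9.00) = 126.50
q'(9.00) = 22.50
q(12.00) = 203.00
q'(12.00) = 28.50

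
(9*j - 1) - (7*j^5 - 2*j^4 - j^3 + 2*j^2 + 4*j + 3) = -7*j^5 + 2*j^4 + j^3 - 2*j^2 + 5*j - 4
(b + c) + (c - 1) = b + 2*c - 1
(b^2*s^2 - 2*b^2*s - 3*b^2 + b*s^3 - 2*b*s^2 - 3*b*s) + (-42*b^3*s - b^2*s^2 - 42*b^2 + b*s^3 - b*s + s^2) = -42*b^3*s - 2*b^2*s - 45*b^2 + 2*b*s^3 - 2*b*s^2 - 4*b*s + s^2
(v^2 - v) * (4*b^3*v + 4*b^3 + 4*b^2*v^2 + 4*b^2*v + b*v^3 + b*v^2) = 4*b^3*v^3 - 4*b^3*v + 4*b^2*v^4 - 4*b^2*v^2 + b*v^5 - b*v^3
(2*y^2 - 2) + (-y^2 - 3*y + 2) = y^2 - 3*y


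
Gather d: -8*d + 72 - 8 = 64 - 8*d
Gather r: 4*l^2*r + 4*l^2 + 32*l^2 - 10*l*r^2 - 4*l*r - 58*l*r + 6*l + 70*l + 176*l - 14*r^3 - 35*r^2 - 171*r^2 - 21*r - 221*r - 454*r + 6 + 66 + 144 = 36*l^2 + 252*l - 14*r^3 + r^2*(-10*l - 206) + r*(4*l^2 - 62*l - 696) + 216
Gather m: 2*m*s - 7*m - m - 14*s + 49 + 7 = m*(2*s - 8) - 14*s + 56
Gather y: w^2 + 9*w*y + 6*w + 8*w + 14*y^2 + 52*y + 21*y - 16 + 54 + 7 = w^2 + 14*w + 14*y^2 + y*(9*w + 73) + 45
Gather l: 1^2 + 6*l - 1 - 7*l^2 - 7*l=-7*l^2 - l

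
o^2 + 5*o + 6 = (o + 2)*(o + 3)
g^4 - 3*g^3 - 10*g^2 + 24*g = g*(g - 4)*(g - 2)*(g + 3)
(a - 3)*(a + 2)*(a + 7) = a^3 + 6*a^2 - 13*a - 42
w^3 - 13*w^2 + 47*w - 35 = (w - 7)*(w - 5)*(w - 1)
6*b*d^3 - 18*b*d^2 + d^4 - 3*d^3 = d^2*(6*b + d)*(d - 3)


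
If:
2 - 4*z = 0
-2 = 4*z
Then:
No Solution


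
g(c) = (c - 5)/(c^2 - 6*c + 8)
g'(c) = (6 - 2*c)*(c - 5)/(c^2 - 6*c + 8)^2 + 1/(c^2 - 6*c + 8)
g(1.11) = -1.51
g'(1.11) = -1.83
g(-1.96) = -0.29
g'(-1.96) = -0.08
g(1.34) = -2.08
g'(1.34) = -3.37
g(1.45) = -2.53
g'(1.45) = -4.88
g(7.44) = 0.13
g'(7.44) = -0.01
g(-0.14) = -0.58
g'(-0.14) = -0.30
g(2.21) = 7.42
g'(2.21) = -33.86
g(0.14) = -0.68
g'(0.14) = -0.40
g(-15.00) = -0.06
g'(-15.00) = 0.00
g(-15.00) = -0.06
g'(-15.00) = 0.00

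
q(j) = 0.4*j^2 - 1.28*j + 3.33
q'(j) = 0.8*j - 1.28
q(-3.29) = 11.87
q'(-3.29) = -3.91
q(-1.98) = 7.43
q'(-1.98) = -2.86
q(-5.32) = 21.46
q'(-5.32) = -5.54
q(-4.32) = 16.32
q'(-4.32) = -4.74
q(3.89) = 4.40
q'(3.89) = 1.83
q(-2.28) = 8.33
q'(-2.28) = -3.10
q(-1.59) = 6.38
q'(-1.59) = -2.55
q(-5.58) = 22.93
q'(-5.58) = -5.74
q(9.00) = 24.21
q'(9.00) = 5.92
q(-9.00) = 47.25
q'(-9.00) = -8.48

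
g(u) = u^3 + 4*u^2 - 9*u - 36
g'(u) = 3*u^2 + 8*u - 9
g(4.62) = 106.41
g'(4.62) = 91.99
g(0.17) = -37.41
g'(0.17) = -7.55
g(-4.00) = 0.00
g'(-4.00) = 7.00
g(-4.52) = -5.94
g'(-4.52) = 16.13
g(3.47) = 22.72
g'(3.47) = 54.88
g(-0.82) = -26.48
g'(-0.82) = -13.54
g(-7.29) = -145.23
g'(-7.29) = 92.11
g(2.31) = -23.12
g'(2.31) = 25.49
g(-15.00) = -2376.00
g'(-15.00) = 546.00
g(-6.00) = -54.00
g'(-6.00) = 51.00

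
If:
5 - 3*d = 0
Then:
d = 5/3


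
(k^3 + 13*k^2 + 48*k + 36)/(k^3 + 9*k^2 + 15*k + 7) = (k^2 + 12*k + 36)/(k^2 + 8*k + 7)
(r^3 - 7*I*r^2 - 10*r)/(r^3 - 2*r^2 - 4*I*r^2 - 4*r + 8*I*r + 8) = r*(r - 5*I)/(r^2 - 2*r*(1 + I) + 4*I)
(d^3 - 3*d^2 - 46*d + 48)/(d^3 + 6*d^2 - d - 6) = (d - 8)/(d + 1)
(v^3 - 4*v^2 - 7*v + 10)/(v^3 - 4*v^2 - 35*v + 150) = (v^2 + v - 2)/(v^2 + v - 30)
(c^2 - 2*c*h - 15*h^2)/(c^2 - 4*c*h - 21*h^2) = (c - 5*h)/(c - 7*h)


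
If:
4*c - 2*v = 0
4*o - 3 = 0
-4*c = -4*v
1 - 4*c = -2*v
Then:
No Solution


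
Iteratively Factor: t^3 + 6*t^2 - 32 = (t + 4)*(t^2 + 2*t - 8) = (t - 2)*(t + 4)*(t + 4)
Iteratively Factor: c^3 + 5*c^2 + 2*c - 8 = (c + 2)*(c^2 + 3*c - 4) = (c - 1)*(c + 2)*(c + 4)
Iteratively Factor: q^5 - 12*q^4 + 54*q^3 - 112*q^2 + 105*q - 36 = (q - 4)*(q^4 - 8*q^3 + 22*q^2 - 24*q + 9) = (q - 4)*(q - 3)*(q^3 - 5*q^2 + 7*q - 3) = (q - 4)*(q - 3)*(q - 1)*(q^2 - 4*q + 3) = (q - 4)*(q - 3)^2*(q - 1)*(q - 1)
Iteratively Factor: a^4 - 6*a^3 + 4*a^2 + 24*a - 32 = (a + 2)*(a^3 - 8*a^2 + 20*a - 16) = (a - 4)*(a + 2)*(a^2 - 4*a + 4) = (a - 4)*(a - 2)*(a + 2)*(a - 2)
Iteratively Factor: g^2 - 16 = (g - 4)*(g + 4)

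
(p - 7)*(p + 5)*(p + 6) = p^3 + 4*p^2 - 47*p - 210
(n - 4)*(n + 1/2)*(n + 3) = n^3 - n^2/2 - 25*n/2 - 6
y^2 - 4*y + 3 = (y - 3)*(y - 1)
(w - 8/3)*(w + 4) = w^2 + 4*w/3 - 32/3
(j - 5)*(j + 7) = j^2 + 2*j - 35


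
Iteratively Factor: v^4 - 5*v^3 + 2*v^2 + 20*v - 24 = (v - 2)*(v^3 - 3*v^2 - 4*v + 12) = (v - 3)*(v - 2)*(v^2 - 4) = (v - 3)*(v - 2)*(v + 2)*(v - 2)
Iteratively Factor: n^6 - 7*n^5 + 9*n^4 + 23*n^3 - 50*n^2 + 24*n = (n - 3)*(n^5 - 4*n^4 - 3*n^3 + 14*n^2 - 8*n) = (n - 3)*(n - 1)*(n^4 - 3*n^3 - 6*n^2 + 8*n) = (n - 3)*(n - 1)^2*(n^3 - 2*n^2 - 8*n) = n*(n - 3)*(n - 1)^2*(n^2 - 2*n - 8) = n*(n - 4)*(n - 3)*(n - 1)^2*(n + 2)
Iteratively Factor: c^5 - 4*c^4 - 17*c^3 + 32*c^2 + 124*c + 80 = (c - 4)*(c^4 - 17*c^2 - 36*c - 20) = (c - 4)*(c + 2)*(c^3 - 2*c^2 - 13*c - 10) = (c - 4)*(c + 1)*(c + 2)*(c^2 - 3*c - 10) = (c - 5)*(c - 4)*(c + 1)*(c + 2)*(c + 2)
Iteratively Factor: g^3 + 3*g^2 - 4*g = (g)*(g^2 + 3*g - 4) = g*(g - 1)*(g + 4)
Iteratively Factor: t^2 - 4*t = (t)*(t - 4)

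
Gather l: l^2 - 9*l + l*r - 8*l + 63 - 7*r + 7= l^2 + l*(r - 17) - 7*r + 70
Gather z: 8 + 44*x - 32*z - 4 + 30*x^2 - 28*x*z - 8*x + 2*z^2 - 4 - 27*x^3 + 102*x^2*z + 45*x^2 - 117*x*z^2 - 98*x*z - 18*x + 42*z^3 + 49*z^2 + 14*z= -27*x^3 + 75*x^2 + 18*x + 42*z^3 + z^2*(51 - 117*x) + z*(102*x^2 - 126*x - 18)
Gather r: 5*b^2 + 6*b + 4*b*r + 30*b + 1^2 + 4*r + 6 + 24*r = 5*b^2 + 36*b + r*(4*b + 28) + 7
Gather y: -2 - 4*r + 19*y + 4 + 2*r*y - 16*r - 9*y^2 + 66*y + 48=-20*r - 9*y^2 + y*(2*r + 85) + 50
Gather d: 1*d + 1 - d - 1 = 0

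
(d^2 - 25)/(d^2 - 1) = (d^2 - 25)/(d^2 - 1)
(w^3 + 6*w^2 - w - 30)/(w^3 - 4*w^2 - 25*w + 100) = (w^2 + w - 6)/(w^2 - 9*w + 20)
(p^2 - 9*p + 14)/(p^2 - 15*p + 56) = (p - 2)/(p - 8)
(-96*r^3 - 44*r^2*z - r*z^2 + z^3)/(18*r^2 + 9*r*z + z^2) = (-32*r^2 - 4*r*z + z^2)/(6*r + z)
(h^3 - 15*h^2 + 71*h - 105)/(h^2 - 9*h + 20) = (h^2 - 10*h + 21)/(h - 4)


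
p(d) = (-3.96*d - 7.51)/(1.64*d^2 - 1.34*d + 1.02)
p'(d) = (1.34 - 3.28*d)*(-3.96*d - 7.51)/(1.64*d^2 - 1.34*d + 1.02)^2 - 3.96/(1.64*d^2 - 1.34*d + 1.02)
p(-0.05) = -6.70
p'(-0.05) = -12.87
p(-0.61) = -2.08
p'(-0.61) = -4.46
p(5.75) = -0.64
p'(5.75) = 0.15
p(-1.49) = -0.24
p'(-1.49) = -0.82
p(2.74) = -1.90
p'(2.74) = 1.09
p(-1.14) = -0.64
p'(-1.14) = -1.54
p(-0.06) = -6.57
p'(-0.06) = -12.71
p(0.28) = -11.14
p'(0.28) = -11.20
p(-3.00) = 0.22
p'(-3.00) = -0.08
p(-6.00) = 0.24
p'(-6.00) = 0.02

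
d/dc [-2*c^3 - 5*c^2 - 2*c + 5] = -6*c^2 - 10*c - 2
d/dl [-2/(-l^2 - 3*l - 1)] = 2*(-2*l - 3)/(l^2 + 3*l + 1)^2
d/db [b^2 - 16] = 2*b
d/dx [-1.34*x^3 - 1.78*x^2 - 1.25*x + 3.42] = -4.02*x^2 - 3.56*x - 1.25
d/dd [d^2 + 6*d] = 2*d + 6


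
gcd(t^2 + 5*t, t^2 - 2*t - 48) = 1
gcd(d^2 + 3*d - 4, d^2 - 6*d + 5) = d - 1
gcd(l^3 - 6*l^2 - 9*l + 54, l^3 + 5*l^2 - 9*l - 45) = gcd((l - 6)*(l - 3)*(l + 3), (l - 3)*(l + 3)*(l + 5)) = l^2 - 9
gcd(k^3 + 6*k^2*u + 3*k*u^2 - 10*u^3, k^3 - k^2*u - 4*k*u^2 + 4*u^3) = -k^2 - k*u + 2*u^2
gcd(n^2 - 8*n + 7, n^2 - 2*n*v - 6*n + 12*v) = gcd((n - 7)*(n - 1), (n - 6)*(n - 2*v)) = 1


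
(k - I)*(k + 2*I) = k^2 + I*k + 2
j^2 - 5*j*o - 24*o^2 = (j - 8*o)*(j + 3*o)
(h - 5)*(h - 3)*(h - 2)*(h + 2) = h^4 - 8*h^3 + 11*h^2 + 32*h - 60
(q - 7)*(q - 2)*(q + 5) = q^3 - 4*q^2 - 31*q + 70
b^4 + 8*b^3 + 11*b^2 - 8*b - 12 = (b - 1)*(b + 1)*(b + 2)*(b + 6)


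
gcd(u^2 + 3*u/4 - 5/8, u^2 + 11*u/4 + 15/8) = u + 5/4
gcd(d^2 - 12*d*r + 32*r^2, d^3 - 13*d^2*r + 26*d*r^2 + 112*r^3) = -d + 8*r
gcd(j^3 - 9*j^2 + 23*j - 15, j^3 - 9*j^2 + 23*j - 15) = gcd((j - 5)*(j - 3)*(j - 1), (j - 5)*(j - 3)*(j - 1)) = j^3 - 9*j^2 + 23*j - 15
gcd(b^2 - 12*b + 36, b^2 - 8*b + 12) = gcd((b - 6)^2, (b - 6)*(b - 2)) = b - 6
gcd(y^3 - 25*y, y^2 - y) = y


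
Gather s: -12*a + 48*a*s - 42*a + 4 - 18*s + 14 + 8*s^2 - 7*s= -54*a + 8*s^2 + s*(48*a - 25) + 18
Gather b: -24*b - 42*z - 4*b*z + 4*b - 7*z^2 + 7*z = b*(-4*z - 20) - 7*z^2 - 35*z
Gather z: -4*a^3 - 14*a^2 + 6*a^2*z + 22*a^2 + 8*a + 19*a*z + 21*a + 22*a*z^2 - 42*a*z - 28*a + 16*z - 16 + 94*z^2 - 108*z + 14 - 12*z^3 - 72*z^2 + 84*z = -4*a^3 + 8*a^2 + a - 12*z^3 + z^2*(22*a + 22) + z*(6*a^2 - 23*a - 8) - 2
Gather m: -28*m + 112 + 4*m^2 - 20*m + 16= 4*m^2 - 48*m + 128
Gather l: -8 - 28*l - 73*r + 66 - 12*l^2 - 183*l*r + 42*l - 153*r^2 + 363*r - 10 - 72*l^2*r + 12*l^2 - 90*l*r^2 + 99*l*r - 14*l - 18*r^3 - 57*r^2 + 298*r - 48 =-72*l^2*r + l*(-90*r^2 - 84*r) - 18*r^3 - 210*r^2 + 588*r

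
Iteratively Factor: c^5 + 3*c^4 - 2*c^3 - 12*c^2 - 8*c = (c)*(c^4 + 3*c^3 - 2*c^2 - 12*c - 8) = c*(c + 1)*(c^3 + 2*c^2 - 4*c - 8) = c*(c + 1)*(c + 2)*(c^2 - 4) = c*(c + 1)*(c + 2)^2*(c - 2)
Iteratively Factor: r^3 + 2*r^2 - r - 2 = (r - 1)*(r^2 + 3*r + 2) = (r - 1)*(r + 2)*(r + 1)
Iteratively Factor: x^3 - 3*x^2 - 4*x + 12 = (x - 2)*(x^2 - x - 6) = (x - 2)*(x + 2)*(x - 3)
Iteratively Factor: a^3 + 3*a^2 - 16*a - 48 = (a - 4)*(a^2 + 7*a + 12) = (a - 4)*(a + 4)*(a + 3)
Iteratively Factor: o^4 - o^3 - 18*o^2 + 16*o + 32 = (o - 2)*(o^3 + o^2 - 16*o - 16) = (o - 4)*(o - 2)*(o^2 + 5*o + 4) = (o - 4)*(o - 2)*(o + 1)*(o + 4)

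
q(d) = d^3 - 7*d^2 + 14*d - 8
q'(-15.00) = 899.00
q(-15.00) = -5168.00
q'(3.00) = -1.00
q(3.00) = -2.00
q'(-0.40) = 20.08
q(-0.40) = -14.78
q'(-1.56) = 43.14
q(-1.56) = -50.67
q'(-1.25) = 36.19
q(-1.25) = -38.39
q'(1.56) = -0.54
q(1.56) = 0.60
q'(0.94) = 3.49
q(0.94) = -0.19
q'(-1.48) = 41.29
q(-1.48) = -47.29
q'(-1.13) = 33.65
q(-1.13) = -34.20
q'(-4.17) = 124.55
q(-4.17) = -260.61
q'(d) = 3*d^2 - 14*d + 14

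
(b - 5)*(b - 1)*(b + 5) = b^3 - b^2 - 25*b + 25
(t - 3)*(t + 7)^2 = t^3 + 11*t^2 + 7*t - 147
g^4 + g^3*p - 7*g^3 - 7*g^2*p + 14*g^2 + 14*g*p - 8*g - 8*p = (g - 4)*(g - 2)*(g - 1)*(g + p)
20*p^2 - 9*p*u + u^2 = (-5*p + u)*(-4*p + u)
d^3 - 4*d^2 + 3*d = d*(d - 3)*(d - 1)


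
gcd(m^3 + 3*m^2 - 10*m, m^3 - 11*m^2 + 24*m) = m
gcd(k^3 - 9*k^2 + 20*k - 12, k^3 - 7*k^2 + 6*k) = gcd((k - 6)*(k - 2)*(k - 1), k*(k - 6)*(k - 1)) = k^2 - 7*k + 6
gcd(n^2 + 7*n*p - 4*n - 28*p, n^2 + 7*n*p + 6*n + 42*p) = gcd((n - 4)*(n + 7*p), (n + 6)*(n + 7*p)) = n + 7*p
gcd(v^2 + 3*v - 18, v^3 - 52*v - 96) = v + 6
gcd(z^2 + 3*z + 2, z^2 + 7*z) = 1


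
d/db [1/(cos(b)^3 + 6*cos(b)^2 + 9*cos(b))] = 3*(sin(b)/cos(b)^2 + tan(b))/(cos(b) + 3)^3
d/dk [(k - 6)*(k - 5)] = 2*k - 11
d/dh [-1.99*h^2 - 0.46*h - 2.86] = -3.98*h - 0.46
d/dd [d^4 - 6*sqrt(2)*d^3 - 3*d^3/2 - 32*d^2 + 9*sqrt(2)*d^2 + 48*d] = 4*d^3 - 18*sqrt(2)*d^2 - 9*d^2/2 - 64*d + 18*sqrt(2)*d + 48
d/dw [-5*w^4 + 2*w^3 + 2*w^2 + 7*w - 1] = -20*w^3 + 6*w^2 + 4*w + 7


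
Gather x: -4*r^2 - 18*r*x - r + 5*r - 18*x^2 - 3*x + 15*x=-4*r^2 + 4*r - 18*x^2 + x*(12 - 18*r)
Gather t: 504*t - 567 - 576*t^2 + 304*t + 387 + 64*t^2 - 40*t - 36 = -512*t^2 + 768*t - 216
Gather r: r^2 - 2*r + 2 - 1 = r^2 - 2*r + 1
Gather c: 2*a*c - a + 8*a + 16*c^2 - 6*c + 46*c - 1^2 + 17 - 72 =7*a + 16*c^2 + c*(2*a + 40) - 56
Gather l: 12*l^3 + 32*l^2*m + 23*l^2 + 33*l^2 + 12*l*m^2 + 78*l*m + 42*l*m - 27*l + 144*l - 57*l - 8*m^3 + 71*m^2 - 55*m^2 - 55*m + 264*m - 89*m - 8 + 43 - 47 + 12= 12*l^3 + l^2*(32*m + 56) + l*(12*m^2 + 120*m + 60) - 8*m^3 + 16*m^2 + 120*m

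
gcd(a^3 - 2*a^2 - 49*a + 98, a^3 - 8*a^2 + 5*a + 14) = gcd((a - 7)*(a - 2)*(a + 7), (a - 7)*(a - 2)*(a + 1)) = a^2 - 9*a + 14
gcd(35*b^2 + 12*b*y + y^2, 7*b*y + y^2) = 7*b + y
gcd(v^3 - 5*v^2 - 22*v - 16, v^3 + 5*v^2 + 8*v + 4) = v^2 + 3*v + 2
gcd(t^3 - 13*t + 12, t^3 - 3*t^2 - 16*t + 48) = t^2 + t - 12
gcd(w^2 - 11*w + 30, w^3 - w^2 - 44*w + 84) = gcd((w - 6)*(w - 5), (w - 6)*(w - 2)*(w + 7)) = w - 6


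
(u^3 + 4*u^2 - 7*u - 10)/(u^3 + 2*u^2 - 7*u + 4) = (u^3 + 4*u^2 - 7*u - 10)/(u^3 + 2*u^2 - 7*u + 4)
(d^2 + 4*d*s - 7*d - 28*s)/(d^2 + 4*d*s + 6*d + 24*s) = (d - 7)/(d + 6)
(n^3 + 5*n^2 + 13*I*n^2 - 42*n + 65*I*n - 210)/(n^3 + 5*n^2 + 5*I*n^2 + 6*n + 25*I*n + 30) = (n + 7*I)/(n - I)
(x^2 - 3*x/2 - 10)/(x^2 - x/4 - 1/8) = 4*(-2*x^2 + 3*x + 20)/(-8*x^2 + 2*x + 1)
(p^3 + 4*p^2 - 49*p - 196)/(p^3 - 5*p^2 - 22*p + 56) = (p + 7)/(p - 2)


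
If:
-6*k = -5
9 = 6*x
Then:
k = 5/6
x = 3/2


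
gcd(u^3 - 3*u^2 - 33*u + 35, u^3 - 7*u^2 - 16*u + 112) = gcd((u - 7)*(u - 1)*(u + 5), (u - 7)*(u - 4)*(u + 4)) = u - 7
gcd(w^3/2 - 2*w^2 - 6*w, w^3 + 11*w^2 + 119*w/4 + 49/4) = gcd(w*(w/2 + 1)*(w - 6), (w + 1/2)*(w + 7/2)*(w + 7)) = 1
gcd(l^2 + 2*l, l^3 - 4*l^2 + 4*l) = l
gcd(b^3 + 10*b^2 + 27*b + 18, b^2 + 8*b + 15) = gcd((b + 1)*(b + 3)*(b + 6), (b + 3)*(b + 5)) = b + 3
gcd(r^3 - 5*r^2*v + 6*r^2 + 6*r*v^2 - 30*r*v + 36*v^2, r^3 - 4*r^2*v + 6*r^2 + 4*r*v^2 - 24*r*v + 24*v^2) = r^2 - 2*r*v + 6*r - 12*v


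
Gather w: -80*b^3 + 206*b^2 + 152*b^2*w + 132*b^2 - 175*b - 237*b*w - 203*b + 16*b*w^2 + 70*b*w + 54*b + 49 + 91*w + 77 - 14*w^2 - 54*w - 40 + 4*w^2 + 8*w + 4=-80*b^3 + 338*b^2 - 324*b + w^2*(16*b - 10) + w*(152*b^2 - 167*b + 45) + 90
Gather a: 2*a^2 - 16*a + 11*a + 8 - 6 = 2*a^2 - 5*a + 2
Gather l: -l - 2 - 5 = -l - 7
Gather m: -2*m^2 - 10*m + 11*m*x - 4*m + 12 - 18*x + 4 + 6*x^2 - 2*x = -2*m^2 + m*(11*x - 14) + 6*x^2 - 20*x + 16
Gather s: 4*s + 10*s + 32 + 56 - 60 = 14*s + 28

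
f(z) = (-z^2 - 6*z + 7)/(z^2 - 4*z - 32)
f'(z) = (4 - 2*z)*(-z^2 - 6*z + 7)/(z^2 - 4*z - 32)^2 + (-2*z - 6)/(z^2 - 4*z - 32)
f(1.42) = 0.10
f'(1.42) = 0.24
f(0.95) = -0.01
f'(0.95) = 0.23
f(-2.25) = -0.86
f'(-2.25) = 0.49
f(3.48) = 0.77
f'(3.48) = 0.45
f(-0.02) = -0.22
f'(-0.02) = 0.21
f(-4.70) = 1.47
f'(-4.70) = 2.61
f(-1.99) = -0.75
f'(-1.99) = 0.40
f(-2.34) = -0.91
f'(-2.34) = 0.54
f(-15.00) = -0.51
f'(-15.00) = 0.03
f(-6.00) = 0.25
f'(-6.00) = 0.36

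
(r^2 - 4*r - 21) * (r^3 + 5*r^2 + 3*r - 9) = r^5 + r^4 - 38*r^3 - 126*r^2 - 27*r + 189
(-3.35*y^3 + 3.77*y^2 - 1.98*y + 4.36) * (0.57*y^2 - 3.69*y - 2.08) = -1.9095*y^5 + 14.5104*y^4 - 8.0719*y^3 + 1.9498*y^2 - 11.97*y - 9.0688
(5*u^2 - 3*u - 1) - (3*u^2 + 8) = 2*u^2 - 3*u - 9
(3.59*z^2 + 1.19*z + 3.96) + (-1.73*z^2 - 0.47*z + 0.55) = 1.86*z^2 + 0.72*z + 4.51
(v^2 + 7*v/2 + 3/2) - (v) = v^2 + 5*v/2 + 3/2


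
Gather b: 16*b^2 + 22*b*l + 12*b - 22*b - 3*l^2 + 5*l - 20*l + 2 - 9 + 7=16*b^2 + b*(22*l - 10) - 3*l^2 - 15*l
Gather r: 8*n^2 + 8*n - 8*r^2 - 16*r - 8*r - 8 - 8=8*n^2 + 8*n - 8*r^2 - 24*r - 16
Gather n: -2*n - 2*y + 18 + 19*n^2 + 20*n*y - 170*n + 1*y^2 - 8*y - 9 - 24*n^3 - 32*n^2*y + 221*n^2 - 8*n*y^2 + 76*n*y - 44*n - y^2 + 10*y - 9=-24*n^3 + n^2*(240 - 32*y) + n*(-8*y^2 + 96*y - 216)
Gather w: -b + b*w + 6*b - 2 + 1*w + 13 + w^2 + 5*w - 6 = 5*b + w^2 + w*(b + 6) + 5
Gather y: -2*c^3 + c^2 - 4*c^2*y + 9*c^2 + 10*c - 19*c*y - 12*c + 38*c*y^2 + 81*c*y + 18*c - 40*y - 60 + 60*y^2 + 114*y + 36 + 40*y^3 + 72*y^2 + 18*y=-2*c^3 + 10*c^2 + 16*c + 40*y^3 + y^2*(38*c + 132) + y*(-4*c^2 + 62*c + 92) - 24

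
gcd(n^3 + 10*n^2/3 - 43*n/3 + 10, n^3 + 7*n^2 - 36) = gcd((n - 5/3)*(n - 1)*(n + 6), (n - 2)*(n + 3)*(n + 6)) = n + 6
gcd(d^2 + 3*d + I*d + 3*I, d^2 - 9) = d + 3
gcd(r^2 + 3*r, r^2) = r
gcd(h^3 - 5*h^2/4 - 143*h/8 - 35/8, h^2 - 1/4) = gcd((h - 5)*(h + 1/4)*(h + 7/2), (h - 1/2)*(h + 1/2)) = 1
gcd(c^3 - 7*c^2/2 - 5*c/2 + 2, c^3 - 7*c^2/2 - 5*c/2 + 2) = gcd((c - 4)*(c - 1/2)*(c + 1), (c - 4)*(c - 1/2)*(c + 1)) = c^3 - 7*c^2/2 - 5*c/2 + 2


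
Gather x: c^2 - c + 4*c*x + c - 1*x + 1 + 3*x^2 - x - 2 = c^2 + 3*x^2 + x*(4*c - 2) - 1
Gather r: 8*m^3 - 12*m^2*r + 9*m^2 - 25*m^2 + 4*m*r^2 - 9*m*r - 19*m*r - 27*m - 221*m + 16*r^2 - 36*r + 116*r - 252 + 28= 8*m^3 - 16*m^2 - 248*m + r^2*(4*m + 16) + r*(-12*m^2 - 28*m + 80) - 224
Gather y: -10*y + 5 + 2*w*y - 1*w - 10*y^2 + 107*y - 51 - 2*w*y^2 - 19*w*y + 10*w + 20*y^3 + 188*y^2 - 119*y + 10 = 9*w + 20*y^3 + y^2*(178 - 2*w) + y*(-17*w - 22) - 36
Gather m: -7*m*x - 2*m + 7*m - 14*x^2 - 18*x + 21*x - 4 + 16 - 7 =m*(5 - 7*x) - 14*x^2 + 3*x + 5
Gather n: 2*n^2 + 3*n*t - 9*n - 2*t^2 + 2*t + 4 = 2*n^2 + n*(3*t - 9) - 2*t^2 + 2*t + 4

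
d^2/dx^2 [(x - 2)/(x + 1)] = -6/(x + 1)^3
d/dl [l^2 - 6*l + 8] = 2*l - 6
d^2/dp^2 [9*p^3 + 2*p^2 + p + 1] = 54*p + 4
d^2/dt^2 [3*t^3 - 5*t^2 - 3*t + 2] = 18*t - 10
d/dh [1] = 0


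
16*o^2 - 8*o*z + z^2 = (-4*o + z)^2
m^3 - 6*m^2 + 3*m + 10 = (m - 5)*(m - 2)*(m + 1)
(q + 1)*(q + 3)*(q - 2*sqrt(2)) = q^3 - 2*sqrt(2)*q^2 + 4*q^2 - 8*sqrt(2)*q + 3*q - 6*sqrt(2)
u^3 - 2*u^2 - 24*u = u*(u - 6)*(u + 4)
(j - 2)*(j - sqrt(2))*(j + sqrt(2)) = j^3 - 2*j^2 - 2*j + 4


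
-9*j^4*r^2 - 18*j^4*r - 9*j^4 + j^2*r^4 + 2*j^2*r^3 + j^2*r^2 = (-3*j + r)*(3*j + r)*(j*r + j)^2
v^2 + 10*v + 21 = (v + 3)*(v + 7)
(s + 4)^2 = s^2 + 8*s + 16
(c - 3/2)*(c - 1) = c^2 - 5*c/2 + 3/2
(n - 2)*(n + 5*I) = n^2 - 2*n + 5*I*n - 10*I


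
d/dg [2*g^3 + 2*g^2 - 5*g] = 6*g^2 + 4*g - 5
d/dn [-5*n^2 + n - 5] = 1 - 10*n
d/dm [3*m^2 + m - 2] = 6*m + 1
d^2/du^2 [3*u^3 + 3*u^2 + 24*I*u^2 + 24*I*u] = 18*u + 6 + 48*I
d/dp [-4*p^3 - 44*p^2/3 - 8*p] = -12*p^2 - 88*p/3 - 8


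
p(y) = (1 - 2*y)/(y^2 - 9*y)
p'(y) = (1 - 2*y)*(9 - 2*y)/(y^2 - 9*y)^2 - 2/(y^2 - 9*y)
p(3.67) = 0.32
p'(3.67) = 0.07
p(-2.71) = 0.20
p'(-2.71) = 0.03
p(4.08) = 0.36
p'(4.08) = 0.08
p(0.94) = 0.12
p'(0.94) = 0.15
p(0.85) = 0.10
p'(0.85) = 0.18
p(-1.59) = 0.25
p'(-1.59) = 0.06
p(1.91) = 0.21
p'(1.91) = 0.07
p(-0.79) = 0.33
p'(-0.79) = 0.20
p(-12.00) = 0.10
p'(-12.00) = 0.01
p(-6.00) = 0.14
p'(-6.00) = 0.01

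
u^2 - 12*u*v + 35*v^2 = (u - 7*v)*(u - 5*v)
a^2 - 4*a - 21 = (a - 7)*(a + 3)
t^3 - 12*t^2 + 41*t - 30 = (t - 6)*(t - 5)*(t - 1)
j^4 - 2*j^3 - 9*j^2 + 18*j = j*(j - 3)*(j - 2)*(j + 3)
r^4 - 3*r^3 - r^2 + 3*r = r*(r - 3)*(r - 1)*(r + 1)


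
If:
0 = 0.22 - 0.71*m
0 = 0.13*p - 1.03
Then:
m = 0.31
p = 7.92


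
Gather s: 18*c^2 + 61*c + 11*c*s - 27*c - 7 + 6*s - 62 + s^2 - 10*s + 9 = 18*c^2 + 34*c + s^2 + s*(11*c - 4) - 60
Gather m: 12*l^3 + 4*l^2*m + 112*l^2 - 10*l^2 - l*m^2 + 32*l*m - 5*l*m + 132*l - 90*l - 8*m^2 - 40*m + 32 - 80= 12*l^3 + 102*l^2 + 42*l + m^2*(-l - 8) + m*(4*l^2 + 27*l - 40) - 48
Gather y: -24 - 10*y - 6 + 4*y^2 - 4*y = 4*y^2 - 14*y - 30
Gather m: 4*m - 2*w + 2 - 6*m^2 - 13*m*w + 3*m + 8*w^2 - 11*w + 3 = -6*m^2 + m*(7 - 13*w) + 8*w^2 - 13*w + 5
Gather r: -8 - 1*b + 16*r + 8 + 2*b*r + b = r*(2*b + 16)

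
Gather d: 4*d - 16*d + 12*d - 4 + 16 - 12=0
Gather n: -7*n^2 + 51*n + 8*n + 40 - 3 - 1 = -7*n^2 + 59*n + 36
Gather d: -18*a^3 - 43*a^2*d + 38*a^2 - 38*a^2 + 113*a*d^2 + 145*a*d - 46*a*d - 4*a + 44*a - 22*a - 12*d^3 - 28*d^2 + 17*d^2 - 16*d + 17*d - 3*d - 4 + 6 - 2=-18*a^3 + 18*a - 12*d^3 + d^2*(113*a - 11) + d*(-43*a^2 + 99*a - 2)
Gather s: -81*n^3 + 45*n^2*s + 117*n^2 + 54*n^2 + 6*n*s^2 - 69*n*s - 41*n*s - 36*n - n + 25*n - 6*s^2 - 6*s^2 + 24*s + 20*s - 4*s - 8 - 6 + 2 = -81*n^3 + 171*n^2 - 12*n + s^2*(6*n - 12) + s*(45*n^2 - 110*n + 40) - 12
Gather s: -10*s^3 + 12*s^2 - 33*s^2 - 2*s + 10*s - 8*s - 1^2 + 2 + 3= -10*s^3 - 21*s^2 + 4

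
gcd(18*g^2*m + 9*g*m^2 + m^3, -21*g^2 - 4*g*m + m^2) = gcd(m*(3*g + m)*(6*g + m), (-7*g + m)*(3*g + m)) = 3*g + m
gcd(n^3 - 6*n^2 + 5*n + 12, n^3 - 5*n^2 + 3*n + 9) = n^2 - 2*n - 3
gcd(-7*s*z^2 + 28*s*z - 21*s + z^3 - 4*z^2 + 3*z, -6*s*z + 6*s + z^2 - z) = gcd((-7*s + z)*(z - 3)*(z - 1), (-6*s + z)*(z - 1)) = z - 1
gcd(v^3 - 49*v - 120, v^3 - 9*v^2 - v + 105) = v + 3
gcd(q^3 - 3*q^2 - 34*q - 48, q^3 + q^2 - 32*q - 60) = q + 2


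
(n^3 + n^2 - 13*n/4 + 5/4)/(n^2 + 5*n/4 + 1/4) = (4*n^3 + 4*n^2 - 13*n + 5)/(4*n^2 + 5*n + 1)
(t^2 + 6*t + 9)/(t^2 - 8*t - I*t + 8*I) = (t^2 + 6*t + 9)/(t^2 - 8*t - I*t + 8*I)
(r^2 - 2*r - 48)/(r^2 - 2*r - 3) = (-r^2 + 2*r + 48)/(-r^2 + 2*r + 3)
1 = 1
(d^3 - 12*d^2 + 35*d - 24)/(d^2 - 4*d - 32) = (d^2 - 4*d + 3)/(d + 4)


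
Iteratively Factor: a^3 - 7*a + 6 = (a + 3)*(a^2 - 3*a + 2) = (a - 2)*(a + 3)*(a - 1)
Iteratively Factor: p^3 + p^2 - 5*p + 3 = (p + 3)*(p^2 - 2*p + 1) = (p - 1)*(p + 3)*(p - 1)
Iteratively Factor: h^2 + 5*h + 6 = (h + 2)*(h + 3)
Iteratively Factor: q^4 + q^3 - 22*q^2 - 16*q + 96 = (q + 3)*(q^3 - 2*q^2 - 16*q + 32) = (q - 4)*(q + 3)*(q^2 + 2*q - 8) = (q - 4)*(q - 2)*(q + 3)*(q + 4)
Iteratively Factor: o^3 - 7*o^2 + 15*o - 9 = (o - 1)*(o^2 - 6*o + 9) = (o - 3)*(o - 1)*(o - 3)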